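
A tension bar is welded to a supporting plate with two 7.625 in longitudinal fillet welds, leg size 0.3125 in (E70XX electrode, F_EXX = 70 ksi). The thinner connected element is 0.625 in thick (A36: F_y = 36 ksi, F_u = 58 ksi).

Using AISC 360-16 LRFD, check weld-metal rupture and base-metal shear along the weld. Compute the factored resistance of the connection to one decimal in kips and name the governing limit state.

106.1 kips (weld metal governs)

Weld metal: throat = 0.707×0.3125 = 0.22094 in, L = 2×7.625 = 15.25 in. φR_n = 0.75 × 0.6 × 70 × 0.22094 × 15.25 = 106.1 kips.
Base metal shear (0.625 in plate): yield φR_n = 1.0×0.6×36×0.625×15.25 = 205.9 kips; rupture φR_n = 0.75×0.6×58×0.625×15.25 = 248.8 kips; take 205.9 kips (yield).
Governing: min(106.1, 205.9) = 106.1 kips → weld metal.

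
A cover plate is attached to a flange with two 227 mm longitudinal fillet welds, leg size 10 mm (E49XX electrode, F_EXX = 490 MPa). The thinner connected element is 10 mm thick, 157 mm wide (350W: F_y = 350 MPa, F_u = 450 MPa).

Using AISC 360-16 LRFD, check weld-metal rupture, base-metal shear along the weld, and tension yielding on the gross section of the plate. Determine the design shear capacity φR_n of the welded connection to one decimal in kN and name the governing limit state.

494.6 kN (gross-section yield governs)

Weld metal: throat = 0.707×10 = 7.07 mm, L = 2×227 = 454 mm. φR_n = 0.75 × 0.6 × 490 × 7.07 × 454 = 707.8 kN.
Base metal shear (10 mm plate): yield φR_n = 1.0×0.6×350×10×454 = 953.4 kN; rupture φR_n = 0.75×0.6×450×10×454 = 919.4 kN; take 919.4 kN (rupture).
Tension yield (gross): A_g = 157×10 = 1570 mm². φR_n = 0.90 × 350 × 1570 = 494.6 kN.
Governing: min(707.8, 919.4, 494.6) = 494.6 kN → gross-section yield.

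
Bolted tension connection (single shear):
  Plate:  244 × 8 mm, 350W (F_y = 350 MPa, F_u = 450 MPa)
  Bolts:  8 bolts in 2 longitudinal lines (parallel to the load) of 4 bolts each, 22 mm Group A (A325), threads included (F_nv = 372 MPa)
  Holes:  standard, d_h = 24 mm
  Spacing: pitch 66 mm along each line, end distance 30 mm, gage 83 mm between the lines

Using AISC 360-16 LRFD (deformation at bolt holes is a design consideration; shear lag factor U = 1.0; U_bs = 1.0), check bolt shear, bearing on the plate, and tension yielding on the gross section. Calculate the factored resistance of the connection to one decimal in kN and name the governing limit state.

Bolt shear: A_b = π(22)²/4 = 380.13 mm². φR_n = 0.75 × 372 × 380.13 × 8 × 1 = 848.5 kN.
Bearing (8 mm plate, F_u = 450 MPa): end bolts L_c = 30 − 24/2 = 18, R_n = min(1.2×18×8×450, 2.4×22×8×450) = 77.76 kN/bolt; interior L_c = 66 − 24 = 42, R_n = 181.44 kN/bolt. φR_n = 0.75 × (2×77.76 + 6×181.44) = 933.1 kN.
Tension yield (gross): A_g = 244×8 = 1952 mm². φR_n = 0.90 × 350 × 1952 = 614.9 kN.
Governing: min(848.5, 933.1, 614.9) = 614.9 kN → gross-section yield.

614.9 kN (gross-section yield governs)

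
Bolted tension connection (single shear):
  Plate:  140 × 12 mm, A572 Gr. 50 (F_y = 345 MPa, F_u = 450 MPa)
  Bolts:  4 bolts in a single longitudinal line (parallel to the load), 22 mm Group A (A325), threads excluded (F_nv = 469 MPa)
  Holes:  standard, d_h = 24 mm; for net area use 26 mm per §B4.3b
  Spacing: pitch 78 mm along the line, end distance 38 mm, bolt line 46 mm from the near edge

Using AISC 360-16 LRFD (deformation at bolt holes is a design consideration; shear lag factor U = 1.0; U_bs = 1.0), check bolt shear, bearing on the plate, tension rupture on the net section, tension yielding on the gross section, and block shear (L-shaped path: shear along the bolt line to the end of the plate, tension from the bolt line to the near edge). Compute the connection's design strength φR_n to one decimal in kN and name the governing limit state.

Bolt shear: A_b = π(22)²/4 = 380.13 mm². φR_n = 0.75 × 469 × 380.13 × 4 × 1 = 534.8 kN.
Bearing (12 mm plate, F_u = 450 MPa): end bolts L_c = 38 − 24/2 = 26, R_n = min(1.2×26×12×450, 2.4×22×12×450) = 168.48 kN/bolt; interior L_c = 78 − 24 = 54, R_n = 285.12 kN/bolt. φR_n = 0.75 × (1×168.48 + 3×285.12) = 767.9 kN.
Tension rupture (net): A_n = (140 − 1×26)×12 = 1368 mm² (U = 1.0, A_e = A_n). φR_n = 0.75 × 450 × 1368 = 461.7 kN.
Tension yield (gross): A_g = 140×12 = 1680 mm². φR_n = 0.90 × 345 × 1680 = 521.6 kN.
Block shear: shear path 1×[38+3×78] = 1×272 mm, A_gv = 3264, A_nv = 1×(272 − 3.5×26)×12 = 2172 mm²; tension to near edge: (46 − 0.5×26)×12 = 396 mm². R_n = min(0.6×450×2172, 0.6×345×3264) + 1.0×450×396 = min(586.44, 675.65) + 178.2 = 764.64 kN. φR_n = 0.75 × 764.64 = 573.5 kN.
Governing: min(534.8, 767.9, 461.7, 521.6, 573.5) = 461.7 kN → net-section rupture.

461.7 kN (net-section rupture governs)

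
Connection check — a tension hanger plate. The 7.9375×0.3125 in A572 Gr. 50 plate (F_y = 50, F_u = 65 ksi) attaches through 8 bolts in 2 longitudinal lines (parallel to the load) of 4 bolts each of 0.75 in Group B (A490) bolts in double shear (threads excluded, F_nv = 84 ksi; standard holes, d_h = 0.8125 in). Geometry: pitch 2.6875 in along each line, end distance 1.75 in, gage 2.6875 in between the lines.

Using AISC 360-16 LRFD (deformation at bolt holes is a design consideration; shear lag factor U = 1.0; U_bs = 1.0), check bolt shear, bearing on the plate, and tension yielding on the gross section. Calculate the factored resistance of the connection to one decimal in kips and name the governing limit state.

Bolt shear: A_b = π(0.75)²/4 = 0.44179 in². φR_n = 0.75 × 84 × 0.44179 × 8 × 2 = 445.3 kips.
Bearing (0.3125 in plate, F_u = 65 ksi): end bolts L_c = 1.75 − 0.8125/2 = 1.34375, R_n = min(1.2×1.34375×0.3125×65, 2.4×0.75×0.3125×65) = 32.754 kips/bolt; interior L_c = 2.6875 − 0.8125 = 1.875, R_n = 36.563 kips/bolt. φR_n = 0.75 × (2×32.754 + 6×36.563) = 213.7 kips.
Tension yield (gross): A_g = 7.9375×0.3125 = 2.4805 in². φR_n = 0.90 × 50 × 2.4805 = 111.6 kips.
Governing: min(445.3, 213.7, 111.6) = 111.6 kips → gross-section yield.

111.6 kips (gross-section yield governs)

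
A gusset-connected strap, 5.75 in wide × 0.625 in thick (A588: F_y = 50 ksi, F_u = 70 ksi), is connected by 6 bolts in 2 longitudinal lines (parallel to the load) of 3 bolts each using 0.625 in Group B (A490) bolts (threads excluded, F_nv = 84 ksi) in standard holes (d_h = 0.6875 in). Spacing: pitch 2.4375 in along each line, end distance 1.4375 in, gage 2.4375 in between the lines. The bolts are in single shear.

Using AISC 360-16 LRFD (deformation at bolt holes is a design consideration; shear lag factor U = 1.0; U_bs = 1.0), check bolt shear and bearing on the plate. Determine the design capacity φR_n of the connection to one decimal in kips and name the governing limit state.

Bolt shear: A_b = π(0.625)²/4 = 0.3068 in². φR_n = 0.75 × 84 × 0.3068 × 6 × 1 = 116.0 kips.
Bearing (0.625 in plate, F_u = 70 ksi): end bolts L_c = 1.4375 − 0.6875/2 = 1.09375, R_n = min(1.2×1.09375×0.625×70, 2.4×0.625×0.625×70) = 57.422 kips/bolt; interior L_c = 2.4375 − 0.6875 = 1.75, R_n = 65.625 kips/bolt. φR_n = 0.75 × (2×57.422 + 4×65.625) = 283.0 kips.
Governing: min(116.0, 283.0) = 116.0 kips → bolt shear.

116.0 kips (bolt shear governs)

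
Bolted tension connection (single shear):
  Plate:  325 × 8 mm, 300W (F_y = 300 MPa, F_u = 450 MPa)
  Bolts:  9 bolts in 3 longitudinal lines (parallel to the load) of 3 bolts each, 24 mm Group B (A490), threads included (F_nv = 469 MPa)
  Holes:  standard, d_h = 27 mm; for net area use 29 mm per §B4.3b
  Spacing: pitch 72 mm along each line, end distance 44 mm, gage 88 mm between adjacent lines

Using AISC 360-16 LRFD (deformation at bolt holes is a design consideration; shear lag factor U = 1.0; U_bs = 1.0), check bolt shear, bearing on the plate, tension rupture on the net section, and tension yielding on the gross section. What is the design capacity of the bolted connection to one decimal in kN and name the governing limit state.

642.6 kN (net-section rupture governs)

Bolt shear: A_b = π(24)²/4 = 452.39 mm². φR_n = 0.75 × 469 × 452.39 × 9 × 1 = 1432.2 kN.
Bearing (8 mm plate, F_u = 450 MPa): end bolts L_c = 44 − 27/2 = 30.5, R_n = min(1.2×30.5×8×450, 2.4×24×8×450) = 131.76 kN/bolt; interior L_c = 72 − 27 = 45, R_n = 194.4 kN/bolt. φR_n = 0.75 × (3×131.76 + 6×194.4) = 1171.3 kN.
Tension rupture (net): A_n = (325 − 3×29)×8 = 1904 mm² (U = 1.0, A_e = A_n). φR_n = 0.75 × 450 × 1904 = 642.6 kN.
Tension yield (gross): A_g = 325×8 = 2600 mm². φR_n = 0.90 × 300 × 2600 = 702.0 kN.
Governing: min(1432.2, 1171.3, 642.6, 702.0) = 642.6 kN → net-section rupture.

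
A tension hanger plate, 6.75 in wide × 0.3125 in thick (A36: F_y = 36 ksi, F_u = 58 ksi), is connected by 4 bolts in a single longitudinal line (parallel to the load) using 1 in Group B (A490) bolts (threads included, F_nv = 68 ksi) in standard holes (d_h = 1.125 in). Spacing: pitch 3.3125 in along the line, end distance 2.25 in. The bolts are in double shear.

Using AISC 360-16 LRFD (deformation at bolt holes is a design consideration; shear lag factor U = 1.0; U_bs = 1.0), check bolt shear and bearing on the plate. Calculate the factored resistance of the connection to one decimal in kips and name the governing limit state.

125.4 kips (bearing governs)

Bolt shear: A_b = π(1)²/4 = 0.7854 in². φR_n = 0.75 × 68 × 0.7854 × 4 × 2 = 320.4 kips.
Bearing (0.3125 in plate, F_u = 58 ksi): end bolts L_c = 2.25 − 1.125/2 = 1.6875, R_n = min(1.2×1.6875×0.3125×58, 2.4×1×0.3125×58) = 36.703 kips/bolt; interior L_c = 3.3125 − 1.125 = 2.1875, R_n = 43.5 kips/bolt. φR_n = 0.75 × (1×36.703 + 3×43.5) = 125.4 kips.
Governing: min(320.4, 125.4) = 125.4 kips → bearing.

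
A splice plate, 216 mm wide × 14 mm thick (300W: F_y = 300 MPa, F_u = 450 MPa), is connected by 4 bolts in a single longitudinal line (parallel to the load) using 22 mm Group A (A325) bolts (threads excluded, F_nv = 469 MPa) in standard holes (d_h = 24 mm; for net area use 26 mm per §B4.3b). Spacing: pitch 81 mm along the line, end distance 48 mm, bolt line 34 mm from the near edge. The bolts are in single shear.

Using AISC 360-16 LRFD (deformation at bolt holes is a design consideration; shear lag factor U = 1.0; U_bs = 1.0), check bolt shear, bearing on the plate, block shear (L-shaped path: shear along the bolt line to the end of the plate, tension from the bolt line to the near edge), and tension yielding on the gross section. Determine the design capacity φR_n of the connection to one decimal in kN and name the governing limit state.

534.8 kN (bolt shear governs)

Bolt shear: A_b = π(22)²/4 = 380.13 mm². φR_n = 0.75 × 469 × 380.13 × 4 × 1 = 534.8 kN.
Bearing (14 mm plate, F_u = 450 MPa): end bolts L_c = 48 − 24/2 = 36, R_n = min(1.2×36×14×450, 2.4×22×14×450) = 272.16 kN/bolt; interior L_c = 81 − 24 = 57, R_n = 332.64 kN/bolt. φR_n = 0.75 × (1×272.16 + 3×332.64) = 952.6 kN.
Block shear: shear path 1×[48+3×81] = 1×291 mm, A_gv = 4074, A_nv = 1×(291 − 3.5×26)×14 = 2800 mm²; tension to near edge: (34 − 0.5×26)×14 = 294 mm². R_n = min(0.6×450×2800, 0.6×300×4074) + 1.0×450×294 = min(756, 733.32) + 132.3 = 865.62 kN. φR_n = 0.75 × 865.62 = 649.2 kN.
Tension yield (gross): A_g = 216×14 = 3024 mm². φR_n = 0.90 × 300 × 3024 = 816.5 kN.
Governing: min(534.8, 952.6, 649.2, 816.5) = 534.8 kN → bolt shear.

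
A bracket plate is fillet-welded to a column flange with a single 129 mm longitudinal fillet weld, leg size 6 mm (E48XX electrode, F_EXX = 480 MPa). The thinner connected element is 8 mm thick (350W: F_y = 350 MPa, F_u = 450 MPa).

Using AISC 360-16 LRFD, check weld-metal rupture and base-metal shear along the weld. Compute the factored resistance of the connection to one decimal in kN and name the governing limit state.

Weld metal: throat = 0.707×6 = 4.242 mm, L = 129 mm. φR_n = 0.75 × 0.6 × 480 × 4.242 × 129 = 118.2 kN.
Base metal shear (8 mm plate): yield φR_n = 1.0×0.6×350×8×129 = 216.7 kN; rupture φR_n = 0.75×0.6×450×8×129 = 209.0 kN; take 209.0 kN (rupture).
Governing: min(118.2, 209.0) = 118.2 kN → weld metal.

118.2 kN (weld metal governs)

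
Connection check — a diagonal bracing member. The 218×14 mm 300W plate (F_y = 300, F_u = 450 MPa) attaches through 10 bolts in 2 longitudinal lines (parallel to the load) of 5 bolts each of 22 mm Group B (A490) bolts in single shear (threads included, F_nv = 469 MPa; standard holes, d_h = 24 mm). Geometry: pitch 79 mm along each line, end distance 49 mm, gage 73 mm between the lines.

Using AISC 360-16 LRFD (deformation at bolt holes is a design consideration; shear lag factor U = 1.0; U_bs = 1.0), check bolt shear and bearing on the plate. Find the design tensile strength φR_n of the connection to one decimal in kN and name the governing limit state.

1337.1 kN (bolt shear governs)

Bolt shear: A_b = π(22)²/4 = 380.13 mm². φR_n = 0.75 × 469 × 380.13 × 10 × 1 = 1337.1 kN.
Bearing (14 mm plate, F_u = 450 MPa): end bolts L_c = 49 − 24/2 = 37, R_n = min(1.2×37×14×450, 2.4×22×14×450) = 279.72 kN/bolt; interior L_c = 79 − 24 = 55, R_n = 332.64 kN/bolt. φR_n = 0.75 × (2×279.72 + 8×332.64) = 2415.4 kN.
Governing: min(1337.1, 2415.4) = 1337.1 kN → bolt shear.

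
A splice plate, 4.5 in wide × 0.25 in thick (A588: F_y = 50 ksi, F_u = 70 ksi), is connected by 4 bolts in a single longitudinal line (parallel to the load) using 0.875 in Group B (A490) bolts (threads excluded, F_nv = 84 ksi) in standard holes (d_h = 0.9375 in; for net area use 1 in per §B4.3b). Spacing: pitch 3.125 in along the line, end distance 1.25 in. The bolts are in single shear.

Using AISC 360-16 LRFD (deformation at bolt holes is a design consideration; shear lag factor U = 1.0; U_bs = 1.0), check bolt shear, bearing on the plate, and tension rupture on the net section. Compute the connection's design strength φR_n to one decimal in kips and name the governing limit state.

45.9 kips (net-section rupture governs)

Bolt shear: A_b = π(0.875)²/4 = 0.60132 in². φR_n = 0.75 × 84 × 0.60132 × 4 × 1 = 151.5 kips.
Bearing (0.25 in plate, F_u = 70 ksi): end bolts L_c = 1.25 − 0.9375/2 = 0.78125, R_n = min(1.2×0.78125×0.25×70, 2.4×0.875×0.25×70) = 16.406 kips/bolt; interior L_c = 3.125 − 0.9375 = 2.1875, R_n = 36.75 kips/bolt. φR_n = 0.75 × (1×16.406 + 3×36.75) = 95.0 kips.
Tension rupture (net): A_n = (4.5 − 1×1)×0.25 = 0.875 in² (U = 1.0, A_e = A_n). φR_n = 0.75 × 70 × 0.875 = 45.9 kips.
Governing: min(151.5, 95.0, 45.9) = 45.9 kips → net-section rupture.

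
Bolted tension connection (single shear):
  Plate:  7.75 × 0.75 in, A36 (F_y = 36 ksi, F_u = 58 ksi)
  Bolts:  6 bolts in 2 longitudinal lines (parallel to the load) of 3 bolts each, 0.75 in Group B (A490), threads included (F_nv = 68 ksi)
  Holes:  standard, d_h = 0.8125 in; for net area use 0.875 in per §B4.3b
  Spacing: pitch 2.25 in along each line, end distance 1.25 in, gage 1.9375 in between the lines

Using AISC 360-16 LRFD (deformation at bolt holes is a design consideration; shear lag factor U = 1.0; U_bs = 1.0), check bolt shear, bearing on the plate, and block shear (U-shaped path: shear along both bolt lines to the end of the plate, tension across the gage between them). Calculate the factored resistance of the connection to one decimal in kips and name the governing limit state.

Bolt shear: A_b = π(0.75)²/4 = 0.44179 in². φR_n = 0.75 × 68 × 0.44179 × 6 × 1 = 135.2 kips.
Bearing (0.75 in plate, F_u = 58 ksi): end bolts L_c = 1.25 − 0.8125/2 = 0.84375, R_n = min(1.2×0.84375×0.75×58, 2.4×0.75×0.75×58) = 44.044 kips/bolt; interior L_c = 2.25 − 0.8125 = 1.4375, R_n = 75.038 kips/bolt. φR_n = 0.75 × (2×44.044 + 4×75.038) = 291.2 kips.
Block shear: shear path 2×[1.25+2×2.25] = 2×5.75 in, A_gv = 8.625, A_nv = 2×(5.75 − 2.5×0.875)×0.75 = 5.3438 in²; tension across gage: (1.9375 − 1×0.875)×0.75 = 0.79688 in². R_n = min(0.6×58×5.3438, 0.6×36×8.625) + 1.0×58×0.79688 = min(185.96, 186.3) + 46.219 = 232.18 kips. φR_n = 0.75 × 232.18 = 174.1 kips.
Governing: min(135.2, 291.2, 174.1) = 135.2 kips → bolt shear.

135.2 kips (bolt shear governs)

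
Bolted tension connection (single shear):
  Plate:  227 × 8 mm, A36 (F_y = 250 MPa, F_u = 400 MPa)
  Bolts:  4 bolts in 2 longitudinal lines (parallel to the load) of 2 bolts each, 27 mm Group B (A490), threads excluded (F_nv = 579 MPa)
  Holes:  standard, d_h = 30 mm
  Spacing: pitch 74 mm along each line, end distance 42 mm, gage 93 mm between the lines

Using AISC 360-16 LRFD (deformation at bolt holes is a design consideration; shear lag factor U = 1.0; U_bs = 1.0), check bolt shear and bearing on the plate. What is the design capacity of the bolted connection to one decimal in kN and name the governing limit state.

409.0 kN (bearing governs)

Bolt shear: A_b = π(27)²/4 = 572.56 mm². φR_n = 0.75 × 579 × 572.56 × 4 × 1 = 994.5 kN.
Bearing (8 mm plate, F_u = 400 MPa): end bolts L_c = 42 − 30/2 = 27, R_n = min(1.2×27×8×400, 2.4×27×8×400) = 103.68 kN/bolt; interior L_c = 74 − 30 = 44, R_n = 168.96 kN/bolt. φR_n = 0.75 × (2×103.68 + 2×168.96) = 409.0 kN.
Governing: min(994.5, 409.0) = 409.0 kN → bearing.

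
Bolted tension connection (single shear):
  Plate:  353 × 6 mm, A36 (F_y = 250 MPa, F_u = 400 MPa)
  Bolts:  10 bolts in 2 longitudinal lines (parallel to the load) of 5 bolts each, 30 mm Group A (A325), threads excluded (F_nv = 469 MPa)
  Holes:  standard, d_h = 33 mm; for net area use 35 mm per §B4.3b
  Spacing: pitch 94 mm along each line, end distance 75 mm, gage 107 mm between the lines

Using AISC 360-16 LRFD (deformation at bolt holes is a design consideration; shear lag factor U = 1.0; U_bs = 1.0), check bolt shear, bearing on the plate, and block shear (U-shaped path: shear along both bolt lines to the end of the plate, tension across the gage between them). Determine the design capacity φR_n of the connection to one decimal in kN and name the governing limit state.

Bolt shear: A_b = π(30)²/4 = 706.86 mm². φR_n = 0.75 × 469 × 706.86 × 10 × 1 = 2486.4 kN.
Bearing (6 mm plate, F_u = 400 MPa): end bolts L_c = 75 − 33/2 = 58.5, R_n = min(1.2×58.5×6×400, 2.4×30×6×400) = 168.48 kN/bolt; interior L_c = 94 − 33 = 61, R_n = 172.8 kN/bolt. φR_n = 0.75 × (2×168.48 + 8×172.8) = 1289.5 kN.
Block shear: shear path 2×[75+4×94] = 2×451 mm, A_gv = 5412, A_nv = 2×(451 − 4.5×35)×6 = 3522 mm²; tension across gage: (107 − 1×35)×6 = 432 mm². R_n = min(0.6×400×3522, 0.6×250×5412) + 1.0×400×432 = min(845.28, 811.8) + 172.8 = 984.6 kN. φR_n = 0.75 × 984.6 = 738.5 kN.
Governing: min(2486.4, 1289.5, 738.5) = 738.5 kN → block shear.

738.5 kN (block shear governs)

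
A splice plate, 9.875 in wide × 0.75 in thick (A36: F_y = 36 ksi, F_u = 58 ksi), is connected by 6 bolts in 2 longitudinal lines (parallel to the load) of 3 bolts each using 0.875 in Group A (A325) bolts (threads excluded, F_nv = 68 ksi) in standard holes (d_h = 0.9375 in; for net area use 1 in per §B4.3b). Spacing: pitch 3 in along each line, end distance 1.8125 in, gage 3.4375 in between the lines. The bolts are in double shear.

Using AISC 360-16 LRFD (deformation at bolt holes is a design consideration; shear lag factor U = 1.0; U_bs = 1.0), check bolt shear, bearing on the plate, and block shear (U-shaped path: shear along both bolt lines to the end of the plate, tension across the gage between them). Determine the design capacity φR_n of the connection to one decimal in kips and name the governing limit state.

269.4 kips (block shear governs)

Bolt shear: A_b = π(0.875)²/4 = 0.60132 in². φR_n = 0.75 × 68 × 0.60132 × 6 × 2 = 368.0 kips.
Bearing (0.75 in plate, F_u = 58 ksi): end bolts L_c = 1.8125 − 0.9375/2 = 1.34375, R_n = min(1.2×1.34375×0.75×58, 2.4×0.875×0.75×58) = 70.144 kips/bolt; interior L_c = 3 − 0.9375 = 2.0625, R_n = 91.35 kips/bolt. φR_n = 0.75 × (2×70.144 + 4×91.35) = 379.3 kips.
Block shear: shear path 2×[1.8125+2×3] = 2×7.8125 in, A_gv = 11.719, A_nv = 2×(7.8125 − 2.5×1)×0.75 = 7.9688 in²; tension across gage: (3.4375 − 1×1)×0.75 = 1.8281 in². R_n = min(0.6×58×7.9688, 0.6×36×11.719) + 1.0×58×1.8281 = min(277.31, 253.13) + 106.03 = 359.16 kips. φR_n = 0.75 × 359.16 = 269.4 kips.
Governing: min(368.0, 379.3, 269.4) = 269.4 kips → block shear.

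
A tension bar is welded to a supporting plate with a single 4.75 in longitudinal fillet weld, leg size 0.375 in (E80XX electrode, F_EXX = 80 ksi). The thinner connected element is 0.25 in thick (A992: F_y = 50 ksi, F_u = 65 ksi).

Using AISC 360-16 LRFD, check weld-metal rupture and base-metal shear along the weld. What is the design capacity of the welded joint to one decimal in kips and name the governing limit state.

Weld metal: throat = 0.707×0.375 = 0.26513 in, L = 4.75 in. φR_n = 0.75 × 0.6 × 80 × 0.26513 × 4.75 = 45.3 kips.
Base metal shear (0.25 in plate): yield φR_n = 1.0×0.6×50×0.25×4.75 = 35.6 kips; rupture φR_n = 0.75×0.6×65×0.25×4.75 = 34.7 kips; take 34.7 kips (rupture).
Governing: min(45.3, 34.7) = 34.7 kips → base-metal shear.

34.7 kips (base-metal shear governs)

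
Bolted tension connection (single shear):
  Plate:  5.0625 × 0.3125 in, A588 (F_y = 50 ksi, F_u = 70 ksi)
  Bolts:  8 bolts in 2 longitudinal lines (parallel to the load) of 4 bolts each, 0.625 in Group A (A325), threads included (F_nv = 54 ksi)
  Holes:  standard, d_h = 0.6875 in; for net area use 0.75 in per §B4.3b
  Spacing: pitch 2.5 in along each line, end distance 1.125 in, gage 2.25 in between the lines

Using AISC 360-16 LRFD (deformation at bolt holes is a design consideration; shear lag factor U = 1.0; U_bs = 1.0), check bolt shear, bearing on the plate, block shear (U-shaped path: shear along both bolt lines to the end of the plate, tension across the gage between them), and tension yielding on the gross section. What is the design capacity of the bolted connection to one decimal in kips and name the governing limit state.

Bolt shear: A_b = π(0.625)²/4 = 0.3068 in². φR_n = 0.75 × 54 × 0.3068 × 8 × 1 = 99.4 kips.
Bearing (0.3125 in plate, F_u = 70 ksi): end bolts L_c = 1.125 − 0.6875/2 = 0.78125, R_n = min(1.2×0.78125×0.3125×70, 2.4×0.625×0.3125×70) = 20.508 kips/bolt; interior L_c = 2.5 − 0.6875 = 1.8125, R_n = 32.813 kips/bolt. φR_n = 0.75 × (2×20.508 + 6×32.813) = 178.4 kips.
Block shear: shear path 2×[1.125+3×2.5] = 2×8.625 in, A_gv = 5.3906, A_nv = 2×(8.625 − 3.5×0.75)×0.3125 = 3.75 in²; tension across gage: (2.25 − 1×0.75)×0.3125 = 0.46875 in². R_n = min(0.6×70×3.75, 0.6×50×5.3906) + 1.0×70×0.46875 = min(157.5, 161.72) + 32.813 = 190.31 kips. φR_n = 0.75 × 190.31 = 142.7 kips.
Tension yield (gross): A_g = 5.0625×0.3125 = 1.582 in². φR_n = 0.90 × 50 × 1.582 = 71.2 kips.
Governing: min(99.4, 178.4, 142.7, 71.2) = 71.2 kips → gross-section yield.

71.2 kips (gross-section yield governs)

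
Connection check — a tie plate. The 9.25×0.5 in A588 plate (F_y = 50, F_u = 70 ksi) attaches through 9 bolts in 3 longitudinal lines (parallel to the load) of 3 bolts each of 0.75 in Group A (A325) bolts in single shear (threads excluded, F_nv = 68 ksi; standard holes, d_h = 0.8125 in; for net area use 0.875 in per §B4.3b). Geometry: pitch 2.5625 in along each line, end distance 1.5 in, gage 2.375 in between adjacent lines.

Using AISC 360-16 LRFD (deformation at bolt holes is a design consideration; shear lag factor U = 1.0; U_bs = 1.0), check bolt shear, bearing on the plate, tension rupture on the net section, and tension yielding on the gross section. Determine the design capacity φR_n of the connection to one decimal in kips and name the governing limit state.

173.9 kips (net-section rupture governs)

Bolt shear: A_b = π(0.75)²/4 = 0.44179 in². φR_n = 0.75 × 68 × 0.44179 × 9 × 1 = 202.8 kips.
Bearing (0.5 in plate, F_u = 70 ksi): end bolts L_c = 1.5 − 0.8125/2 = 1.09375, R_n = min(1.2×1.09375×0.5×70, 2.4×0.75×0.5×70) = 45.938 kips/bolt; interior L_c = 2.5625 − 0.8125 = 1.75, R_n = 63 kips/bolt. φR_n = 0.75 × (3×45.938 + 6×63) = 386.9 kips.
Tension rupture (net): A_n = (9.25 − 3×0.875)×0.5 = 3.3125 in² (U = 1.0, A_e = A_n). φR_n = 0.75 × 70 × 3.3125 = 173.9 kips.
Tension yield (gross): A_g = 9.25×0.5 = 4.625 in². φR_n = 0.90 × 50 × 4.625 = 208.1 kips.
Governing: min(202.8, 386.9, 173.9, 208.1) = 173.9 kips → net-section rupture.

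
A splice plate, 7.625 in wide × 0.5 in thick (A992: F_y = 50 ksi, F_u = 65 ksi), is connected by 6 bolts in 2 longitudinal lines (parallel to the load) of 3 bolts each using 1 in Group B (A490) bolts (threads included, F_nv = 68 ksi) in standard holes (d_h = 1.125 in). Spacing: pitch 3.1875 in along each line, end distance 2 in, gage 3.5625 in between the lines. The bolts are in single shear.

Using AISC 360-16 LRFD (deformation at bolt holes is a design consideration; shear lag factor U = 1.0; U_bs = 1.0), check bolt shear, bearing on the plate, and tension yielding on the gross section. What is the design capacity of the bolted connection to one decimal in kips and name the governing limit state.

Bolt shear: A_b = π(1)²/4 = 0.7854 in². φR_n = 0.75 × 68 × 0.7854 × 6 × 1 = 240.3 kips.
Bearing (0.5 in plate, F_u = 65 ksi): end bolts L_c = 2 − 1.125/2 = 1.4375, R_n = min(1.2×1.4375×0.5×65, 2.4×1×0.5×65) = 56.063 kips/bolt; interior L_c = 3.1875 − 1.125 = 2.0625, R_n = 78 kips/bolt. φR_n = 0.75 × (2×56.063 + 4×78) = 318.1 kips.
Tension yield (gross): A_g = 7.625×0.5 = 3.8125 in². φR_n = 0.90 × 50 × 3.8125 = 171.6 kips.
Governing: min(240.3, 318.1, 171.6) = 171.6 kips → gross-section yield.

171.6 kips (gross-section yield governs)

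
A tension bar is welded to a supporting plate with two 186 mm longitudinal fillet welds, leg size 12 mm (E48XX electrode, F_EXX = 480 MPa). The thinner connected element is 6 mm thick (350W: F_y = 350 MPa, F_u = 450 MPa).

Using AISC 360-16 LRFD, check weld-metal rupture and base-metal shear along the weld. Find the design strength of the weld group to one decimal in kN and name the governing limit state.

Weld metal: throat = 0.707×12 = 8.484 mm, L = 2×186 = 372 mm. φR_n = 0.75 × 0.6 × 480 × 8.484 × 372 = 681.7 kN.
Base metal shear (6 mm plate): yield φR_n = 1.0×0.6×350×6×372 = 468.7 kN; rupture φR_n = 0.75×0.6×450×6×372 = 452.0 kN; take 452.0 kN (rupture).
Governing: min(681.7, 452.0) = 452.0 kN → base-metal shear.

452.0 kN (base-metal shear governs)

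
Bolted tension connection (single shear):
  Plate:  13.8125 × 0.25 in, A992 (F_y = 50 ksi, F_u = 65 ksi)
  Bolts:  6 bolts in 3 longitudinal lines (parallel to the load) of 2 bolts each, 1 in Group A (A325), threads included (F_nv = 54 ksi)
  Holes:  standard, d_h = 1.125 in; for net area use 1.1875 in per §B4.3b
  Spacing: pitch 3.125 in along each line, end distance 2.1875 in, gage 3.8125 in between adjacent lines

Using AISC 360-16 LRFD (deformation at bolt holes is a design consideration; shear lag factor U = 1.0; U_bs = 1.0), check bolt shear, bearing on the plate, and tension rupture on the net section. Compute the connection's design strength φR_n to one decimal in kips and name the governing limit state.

124.9 kips (net-section rupture governs)

Bolt shear: A_b = π(1)²/4 = 0.7854 in². φR_n = 0.75 × 54 × 0.7854 × 6 × 1 = 190.9 kips.
Bearing (0.25 in plate, F_u = 65 ksi): end bolts L_c = 2.1875 − 1.125/2 = 1.625, R_n = min(1.2×1.625×0.25×65, 2.4×1×0.25×65) = 31.688 kips/bolt; interior L_c = 3.125 − 1.125 = 2, R_n = 39 kips/bolt. φR_n = 0.75 × (3×31.688 + 3×39) = 159.0 kips.
Tension rupture (net): A_n = (13.8125 − 3×1.1875)×0.25 = 2.5625 in² (U = 1.0, A_e = A_n). φR_n = 0.75 × 65 × 2.5625 = 124.9 kips.
Governing: min(190.9, 159.0, 124.9) = 124.9 kips → net-section rupture.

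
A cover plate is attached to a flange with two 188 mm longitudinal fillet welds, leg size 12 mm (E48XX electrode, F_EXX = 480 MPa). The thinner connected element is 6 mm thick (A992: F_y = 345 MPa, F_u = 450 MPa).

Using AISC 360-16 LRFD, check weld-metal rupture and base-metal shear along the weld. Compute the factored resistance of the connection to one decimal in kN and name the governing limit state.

Weld metal: throat = 0.707×12 = 8.484 mm, L = 2×188 = 376 mm. φR_n = 0.75 × 0.6 × 480 × 8.484 × 376 = 689.0 kN.
Base metal shear (6 mm plate): yield φR_n = 1.0×0.6×345×6×376 = 467.0 kN; rupture φR_n = 0.75×0.6×450×6×376 = 456.8 kN; take 456.8 kN (rupture).
Governing: min(689.0, 456.8) = 456.8 kN → base-metal shear.

456.8 kN (base-metal shear governs)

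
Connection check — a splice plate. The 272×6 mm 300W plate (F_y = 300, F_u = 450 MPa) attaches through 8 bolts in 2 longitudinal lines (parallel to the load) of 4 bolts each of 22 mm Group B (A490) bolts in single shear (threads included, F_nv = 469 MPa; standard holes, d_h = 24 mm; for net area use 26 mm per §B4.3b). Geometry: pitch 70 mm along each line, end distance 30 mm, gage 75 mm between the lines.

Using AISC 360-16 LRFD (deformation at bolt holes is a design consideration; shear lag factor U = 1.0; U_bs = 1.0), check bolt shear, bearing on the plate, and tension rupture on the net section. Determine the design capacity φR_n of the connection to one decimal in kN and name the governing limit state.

445.5 kN (net-section rupture governs)

Bolt shear: A_b = π(22)²/4 = 380.13 mm². φR_n = 0.75 × 469 × 380.13 × 8 × 1 = 1069.7 kN.
Bearing (6 mm plate, F_u = 450 MPa): end bolts L_c = 30 − 24/2 = 18, R_n = min(1.2×18×6×450, 2.4×22×6×450) = 58.32 kN/bolt; interior L_c = 70 − 24 = 46, R_n = 142.56 kN/bolt. φR_n = 0.75 × (2×58.32 + 6×142.56) = 729.0 kN.
Tension rupture (net): A_n = (272 − 2×26)×6 = 1320 mm² (U = 1.0, A_e = A_n). φR_n = 0.75 × 450 × 1320 = 445.5 kN.
Governing: min(1069.7, 729.0, 445.5) = 445.5 kN → net-section rupture.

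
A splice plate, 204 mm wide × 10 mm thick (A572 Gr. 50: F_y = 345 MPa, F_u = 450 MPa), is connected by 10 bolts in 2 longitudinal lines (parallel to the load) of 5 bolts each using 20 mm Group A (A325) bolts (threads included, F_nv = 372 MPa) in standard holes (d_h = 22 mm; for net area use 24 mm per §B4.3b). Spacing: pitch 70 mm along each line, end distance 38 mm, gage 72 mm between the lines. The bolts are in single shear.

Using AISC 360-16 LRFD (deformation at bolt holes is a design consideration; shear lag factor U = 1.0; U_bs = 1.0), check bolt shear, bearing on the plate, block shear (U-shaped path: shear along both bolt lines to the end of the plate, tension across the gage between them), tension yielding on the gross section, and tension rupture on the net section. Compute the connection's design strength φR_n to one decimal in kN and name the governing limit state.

526.5 kN (net-section rupture governs)

Bolt shear: A_b = π(20)²/4 = 314.16 mm². φR_n = 0.75 × 372 × 314.16 × 10 × 1 = 876.5 kN.
Bearing (10 mm plate, F_u = 450 MPa): end bolts L_c = 38 − 22/2 = 27, R_n = min(1.2×27×10×450, 2.4×20×10×450) = 145.8 kN/bolt; interior L_c = 70 − 22 = 48, R_n = 216 kN/bolt. φR_n = 0.75 × (2×145.8 + 8×216) = 1514.7 kN.
Block shear: shear path 2×[38+4×70] = 2×318 mm, A_gv = 6360, A_nv = 2×(318 − 4.5×24)×10 = 4200 mm²; tension across gage: (72 − 1×24)×10 = 480 mm². R_n = min(0.6×450×4200, 0.6×345×6360) + 1.0×450×480 = min(1134, 1316.5) + 216 = 1350 kN. φR_n = 0.75 × 1350 = 1012.5 kN.
Tension yield (gross): A_g = 204×10 = 2040 mm². φR_n = 0.90 × 345 × 2040 = 633.4 kN.
Tension rupture (net): A_n = (204 − 2×24)×10 = 1560 mm² (U = 1.0, A_e = A_n). φR_n = 0.75 × 450 × 1560 = 526.5 kN.
Governing: min(876.5, 1514.7, 1012.5, 633.4, 526.5) = 526.5 kN → net-section rupture.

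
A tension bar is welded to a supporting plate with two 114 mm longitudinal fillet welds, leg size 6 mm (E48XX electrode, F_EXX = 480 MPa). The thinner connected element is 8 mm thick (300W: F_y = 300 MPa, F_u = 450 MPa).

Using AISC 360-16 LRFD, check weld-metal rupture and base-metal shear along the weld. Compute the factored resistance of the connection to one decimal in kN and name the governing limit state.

Weld metal: throat = 0.707×6 = 4.242 mm, L = 2×114 = 228 mm. φR_n = 0.75 × 0.6 × 480 × 4.242 × 228 = 208.9 kN.
Base metal shear (8 mm plate): yield φR_n = 1.0×0.6×300×8×228 = 328.3 kN; rupture φR_n = 0.75×0.6×450×8×228 = 369.4 kN; take 328.3 kN (yield).
Governing: min(208.9, 328.3) = 208.9 kN → weld metal.

208.9 kN (weld metal governs)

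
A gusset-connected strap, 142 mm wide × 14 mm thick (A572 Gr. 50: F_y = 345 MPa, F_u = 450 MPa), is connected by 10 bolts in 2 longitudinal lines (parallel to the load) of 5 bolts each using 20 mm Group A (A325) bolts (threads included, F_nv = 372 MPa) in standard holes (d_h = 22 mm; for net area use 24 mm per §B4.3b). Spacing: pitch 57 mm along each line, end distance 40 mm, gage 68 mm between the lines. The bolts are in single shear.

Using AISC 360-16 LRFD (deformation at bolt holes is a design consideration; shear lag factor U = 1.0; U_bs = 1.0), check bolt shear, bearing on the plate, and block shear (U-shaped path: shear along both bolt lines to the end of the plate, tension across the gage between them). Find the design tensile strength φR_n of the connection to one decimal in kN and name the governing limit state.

876.5 kN (bolt shear governs)

Bolt shear: A_b = π(20)²/4 = 314.16 mm². φR_n = 0.75 × 372 × 314.16 × 10 × 1 = 876.5 kN.
Bearing (14 mm plate, F_u = 450 MPa): end bolts L_c = 40 − 22/2 = 29, R_n = min(1.2×29×14×450, 2.4×20×14×450) = 219.24 kN/bolt; interior L_c = 57 − 22 = 35, R_n = 264.6 kN/bolt. φR_n = 0.75 × (2×219.24 + 8×264.6) = 1916.5 kN.
Block shear: shear path 2×[40+4×57] = 2×268 mm, A_gv = 7504, A_nv = 2×(268 − 4.5×24)×14 = 4480 mm²; tension across gage: (68 − 1×24)×14 = 616 mm². R_n = min(0.6×450×4480, 0.6×345×7504) + 1.0×450×616 = min(1209.6, 1553.3) + 277.2 = 1486.8 kN. φR_n = 0.75 × 1486.8 = 1115.1 kN.
Governing: min(876.5, 1916.5, 1115.1) = 876.5 kN → bolt shear.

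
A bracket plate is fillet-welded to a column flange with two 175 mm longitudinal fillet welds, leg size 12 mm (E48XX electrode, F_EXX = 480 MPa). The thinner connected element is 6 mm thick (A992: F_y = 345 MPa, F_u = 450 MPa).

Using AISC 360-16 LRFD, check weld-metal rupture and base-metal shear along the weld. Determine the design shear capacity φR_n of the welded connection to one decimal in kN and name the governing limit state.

425.3 kN (base-metal shear governs)

Weld metal: throat = 0.707×12 = 8.484 mm, L = 2×175 = 350 mm. φR_n = 0.75 × 0.6 × 480 × 8.484 × 350 = 641.4 kN.
Base metal shear (6 mm plate): yield φR_n = 1.0×0.6×345×6×350 = 434.7 kN; rupture φR_n = 0.75×0.6×450×6×350 = 425.3 kN; take 425.3 kN (rupture).
Governing: min(641.4, 425.3) = 425.3 kN → base-metal shear.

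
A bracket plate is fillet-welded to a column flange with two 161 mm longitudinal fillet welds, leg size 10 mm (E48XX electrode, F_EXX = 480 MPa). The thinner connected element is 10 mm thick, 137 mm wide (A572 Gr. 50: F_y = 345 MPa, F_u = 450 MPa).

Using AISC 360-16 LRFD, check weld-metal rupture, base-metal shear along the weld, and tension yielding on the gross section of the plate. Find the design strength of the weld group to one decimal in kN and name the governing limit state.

425.4 kN (gross-section yield governs)

Weld metal: throat = 0.707×10 = 7.07 mm, L = 2×161 = 322 mm. φR_n = 0.75 × 0.6 × 480 × 7.07 × 322 = 491.7 kN.
Base metal shear (10 mm plate): yield φR_n = 1.0×0.6×345×10×322 = 666.5 kN; rupture φR_n = 0.75×0.6×450×10×322 = 652.1 kN; take 652.1 kN (rupture).
Tension yield (gross): A_g = 137×10 = 1370 mm². φR_n = 0.90 × 345 × 1370 = 425.4 kN.
Governing: min(491.7, 652.1, 425.4) = 425.4 kN → gross-section yield.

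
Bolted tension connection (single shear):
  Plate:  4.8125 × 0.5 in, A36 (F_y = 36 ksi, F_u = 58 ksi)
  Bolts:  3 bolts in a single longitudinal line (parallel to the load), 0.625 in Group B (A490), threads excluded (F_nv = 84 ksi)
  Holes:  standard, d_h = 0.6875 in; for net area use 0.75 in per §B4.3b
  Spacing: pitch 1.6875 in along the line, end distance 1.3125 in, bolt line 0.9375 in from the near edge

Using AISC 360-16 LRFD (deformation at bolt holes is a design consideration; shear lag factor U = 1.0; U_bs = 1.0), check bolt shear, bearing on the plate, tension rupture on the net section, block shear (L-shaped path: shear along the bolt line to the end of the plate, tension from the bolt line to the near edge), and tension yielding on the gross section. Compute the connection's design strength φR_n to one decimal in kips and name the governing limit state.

48.9 kips (block shear governs)

Bolt shear: A_b = π(0.625)²/4 = 0.3068 in². φR_n = 0.75 × 84 × 0.3068 × 3 × 1 = 58.0 kips.
Bearing (0.5 in plate, F_u = 58 ksi): end bolts L_c = 1.3125 − 0.6875/2 = 0.96875, R_n = min(1.2×0.96875×0.5×58, 2.4×0.625×0.5×58) = 33.713 kips/bolt; interior L_c = 1.6875 − 0.6875 = 1, R_n = 34.8 kips/bolt. φR_n = 0.75 × (1×33.713 + 2×34.8) = 77.5 kips.
Tension rupture (net): A_n = (4.8125 − 1×0.75)×0.5 = 2.0313 in² (U = 1.0, A_e = A_n). φR_n = 0.75 × 58 × 2.0313 = 88.4 kips.
Block shear: shear path 1×[1.3125+2×1.6875] = 1×4.6875 in, A_gv = 2.3438, A_nv = 1×(4.6875 − 2.5×0.75)×0.5 = 1.4063 in²; tension to near edge: (0.9375 − 0.5×0.75)×0.5 = 0.28125 in². R_n = min(0.6×58×1.4063, 0.6×36×2.3438) + 1.0×58×0.28125 = min(48.939, 50.626) + 16.313 = 65.252 kips. φR_n = 0.75 × 65.252 = 48.9 kips.
Tension yield (gross): A_g = 4.8125×0.5 = 2.4063 in². φR_n = 0.90 × 36 × 2.4063 = 78.0 kips.
Governing: min(58.0, 77.5, 88.4, 48.9, 78.0) = 48.9 kips → block shear.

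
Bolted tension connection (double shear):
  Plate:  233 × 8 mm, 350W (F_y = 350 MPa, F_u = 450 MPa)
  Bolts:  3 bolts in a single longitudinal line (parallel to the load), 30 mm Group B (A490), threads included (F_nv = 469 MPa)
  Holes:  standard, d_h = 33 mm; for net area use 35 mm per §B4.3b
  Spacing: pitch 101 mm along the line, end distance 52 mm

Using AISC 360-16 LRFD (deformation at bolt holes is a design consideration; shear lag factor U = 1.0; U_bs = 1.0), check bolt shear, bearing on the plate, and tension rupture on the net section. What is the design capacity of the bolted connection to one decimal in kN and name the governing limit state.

503.8 kN (bearing governs)

Bolt shear: A_b = π(30)²/4 = 706.86 mm². φR_n = 0.75 × 469 × 706.86 × 3 × 2 = 1491.8 kN.
Bearing (8 mm plate, F_u = 450 MPa): end bolts L_c = 52 − 33/2 = 35.5, R_n = min(1.2×35.5×8×450, 2.4×30×8×450) = 153.36 kN/bolt; interior L_c = 101 − 33 = 68, R_n = 259.2 kN/bolt. φR_n = 0.75 × (1×153.36 + 2×259.2) = 503.8 kN.
Tension rupture (net): A_n = (233 − 1×35)×8 = 1584 mm² (U = 1.0, A_e = A_n). φR_n = 0.75 × 450 × 1584 = 534.6 kN.
Governing: min(1491.8, 503.8, 534.6) = 503.8 kN → bearing.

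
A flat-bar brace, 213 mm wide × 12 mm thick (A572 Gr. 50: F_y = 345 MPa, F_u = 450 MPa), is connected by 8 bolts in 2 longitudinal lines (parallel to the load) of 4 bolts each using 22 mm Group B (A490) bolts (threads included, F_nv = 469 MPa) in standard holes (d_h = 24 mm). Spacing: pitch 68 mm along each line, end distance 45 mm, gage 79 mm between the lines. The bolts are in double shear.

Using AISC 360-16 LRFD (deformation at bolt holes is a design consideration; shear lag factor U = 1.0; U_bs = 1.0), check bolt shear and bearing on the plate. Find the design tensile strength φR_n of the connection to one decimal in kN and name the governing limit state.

Bolt shear: A_b = π(22)²/4 = 380.13 mm². φR_n = 0.75 × 469 × 380.13 × 8 × 2 = 2139.4 kN.
Bearing (12 mm plate, F_u = 450 MPa): end bolts L_c = 45 − 24/2 = 33, R_n = min(1.2×33×12×450, 2.4×22×12×450) = 213.84 kN/bolt; interior L_c = 68 − 24 = 44, R_n = 285.12 kN/bolt. φR_n = 0.75 × (2×213.84 + 6×285.12) = 1603.8 kN.
Governing: min(2139.4, 1603.8) = 1603.8 kN → bearing.

1603.8 kN (bearing governs)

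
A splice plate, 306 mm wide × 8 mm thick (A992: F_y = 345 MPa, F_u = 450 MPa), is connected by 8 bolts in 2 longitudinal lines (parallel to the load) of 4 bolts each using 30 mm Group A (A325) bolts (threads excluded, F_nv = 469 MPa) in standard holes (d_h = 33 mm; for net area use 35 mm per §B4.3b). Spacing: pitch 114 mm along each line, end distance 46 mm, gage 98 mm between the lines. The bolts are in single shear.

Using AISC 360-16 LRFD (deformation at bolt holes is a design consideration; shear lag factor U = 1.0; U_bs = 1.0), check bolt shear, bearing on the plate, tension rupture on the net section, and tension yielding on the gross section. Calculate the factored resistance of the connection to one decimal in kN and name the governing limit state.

637.2 kN (net-section rupture governs)

Bolt shear: A_b = π(30)²/4 = 706.86 mm². φR_n = 0.75 × 469 × 706.86 × 8 × 1 = 1989.1 kN.
Bearing (8 mm plate, F_u = 450 MPa): end bolts L_c = 46 − 33/2 = 29.5, R_n = min(1.2×29.5×8×450, 2.4×30×8×450) = 127.44 kN/bolt; interior L_c = 114 − 33 = 81, R_n = 259.2 kN/bolt. φR_n = 0.75 × (2×127.44 + 6×259.2) = 1357.6 kN.
Tension rupture (net): A_n = (306 − 2×35)×8 = 1888 mm² (U = 1.0, A_e = A_n). φR_n = 0.75 × 450 × 1888 = 637.2 kN.
Tension yield (gross): A_g = 306×8 = 2448 mm². φR_n = 0.90 × 345 × 2448 = 760.1 kN.
Governing: min(1989.1, 1357.6, 637.2, 760.1) = 637.2 kN → net-section rupture.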